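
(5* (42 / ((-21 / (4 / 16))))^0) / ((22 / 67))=335 / 22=15.23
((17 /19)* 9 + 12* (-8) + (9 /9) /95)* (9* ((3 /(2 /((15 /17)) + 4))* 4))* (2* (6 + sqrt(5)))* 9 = -146161584 /893-24360264* sqrt(5) /893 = -224672.78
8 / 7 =1.14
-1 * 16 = -16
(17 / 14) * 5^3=2125 / 14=151.79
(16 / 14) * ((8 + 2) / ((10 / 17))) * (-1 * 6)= -816 / 7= -116.57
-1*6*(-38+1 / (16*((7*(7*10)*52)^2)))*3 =3552588748791 / 5193843200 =684.00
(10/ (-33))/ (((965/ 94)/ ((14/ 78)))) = -1316/ 248391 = -0.01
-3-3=-6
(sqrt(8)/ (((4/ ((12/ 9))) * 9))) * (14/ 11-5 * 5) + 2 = 2-58 * sqrt(2)/ 33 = -0.49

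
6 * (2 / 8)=3 / 2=1.50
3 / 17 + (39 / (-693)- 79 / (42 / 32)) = -78632 / 1309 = -60.07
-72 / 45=-8 / 5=-1.60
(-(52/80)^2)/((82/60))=-507/1640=-0.31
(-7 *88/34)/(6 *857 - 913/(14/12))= -539/129693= -0.00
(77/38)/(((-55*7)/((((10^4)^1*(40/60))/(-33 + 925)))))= -500/12711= -0.04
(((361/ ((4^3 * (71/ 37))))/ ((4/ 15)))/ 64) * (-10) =-1001775/ 581632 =-1.72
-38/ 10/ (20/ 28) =-133/ 25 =-5.32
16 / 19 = 0.84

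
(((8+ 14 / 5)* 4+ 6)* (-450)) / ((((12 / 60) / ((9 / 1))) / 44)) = -43837200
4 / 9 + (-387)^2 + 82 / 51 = 22914971 / 153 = 149771.05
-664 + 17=-647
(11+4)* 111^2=184815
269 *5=1345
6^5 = 7776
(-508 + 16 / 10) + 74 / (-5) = -2606 / 5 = -521.20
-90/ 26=-45/ 13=-3.46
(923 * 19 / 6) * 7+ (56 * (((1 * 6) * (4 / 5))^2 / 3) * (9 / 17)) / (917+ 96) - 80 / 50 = 52847266043 / 2583150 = 20458.46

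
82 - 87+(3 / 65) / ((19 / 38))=-319 / 65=-4.91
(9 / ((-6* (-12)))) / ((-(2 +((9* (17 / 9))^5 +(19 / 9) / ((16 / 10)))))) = -9 / 102229943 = -0.00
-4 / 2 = -2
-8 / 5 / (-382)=4 / 955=0.00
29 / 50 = 0.58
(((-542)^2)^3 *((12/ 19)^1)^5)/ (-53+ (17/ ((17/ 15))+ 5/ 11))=-69389640046542089945088/ 1022628887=-67854175574977.76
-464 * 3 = -1392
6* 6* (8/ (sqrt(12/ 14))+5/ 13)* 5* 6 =5400/ 13+1440* sqrt(42) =9747.65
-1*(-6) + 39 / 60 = 6.65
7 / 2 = 3.50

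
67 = 67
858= 858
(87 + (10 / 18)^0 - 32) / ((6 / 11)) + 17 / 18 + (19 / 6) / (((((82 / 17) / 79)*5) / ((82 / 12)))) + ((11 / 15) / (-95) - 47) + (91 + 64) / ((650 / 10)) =6415507 / 49400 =129.87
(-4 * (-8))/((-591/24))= -256/197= -1.30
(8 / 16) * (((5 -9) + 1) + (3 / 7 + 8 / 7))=-5 / 7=-0.71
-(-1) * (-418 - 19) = -437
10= 10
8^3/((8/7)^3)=343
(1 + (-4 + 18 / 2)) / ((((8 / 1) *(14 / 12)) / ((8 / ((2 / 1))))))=18 / 7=2.57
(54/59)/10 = 27/295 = 0.09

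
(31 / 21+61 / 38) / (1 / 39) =31967 / 266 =120.18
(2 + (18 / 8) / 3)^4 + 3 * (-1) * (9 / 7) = 95575 / 1792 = 53.33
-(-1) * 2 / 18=1 / 9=0.11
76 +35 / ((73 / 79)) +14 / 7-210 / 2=794 / 73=10.88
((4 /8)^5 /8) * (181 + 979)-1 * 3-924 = -29519 /32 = -922.47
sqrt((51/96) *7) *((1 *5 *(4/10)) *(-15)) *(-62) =465 *sqrt(238)/2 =3586.84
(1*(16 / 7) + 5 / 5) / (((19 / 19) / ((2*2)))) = 92 / 7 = 13.14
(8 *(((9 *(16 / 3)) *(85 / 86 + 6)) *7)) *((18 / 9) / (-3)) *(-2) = 1076992 / 43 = 25046.33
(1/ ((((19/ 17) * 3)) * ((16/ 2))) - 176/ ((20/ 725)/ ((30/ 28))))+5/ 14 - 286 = -22731253/ 3192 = -7121.32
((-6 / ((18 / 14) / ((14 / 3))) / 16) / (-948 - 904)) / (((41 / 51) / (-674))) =-0.62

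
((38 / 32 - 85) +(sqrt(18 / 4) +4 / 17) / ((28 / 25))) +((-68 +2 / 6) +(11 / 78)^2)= -438015247 / 2895984 +75 * sqrt(2) / 56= -149.36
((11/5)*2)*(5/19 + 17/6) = 3883/285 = 13.62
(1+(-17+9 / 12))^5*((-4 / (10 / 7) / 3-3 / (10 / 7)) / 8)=76858263391 / 245760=312737.07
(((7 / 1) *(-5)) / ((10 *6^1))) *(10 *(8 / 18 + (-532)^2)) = -44576350 / 27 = -1650975.93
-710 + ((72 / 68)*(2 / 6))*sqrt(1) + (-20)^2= -5264 / 17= -309.65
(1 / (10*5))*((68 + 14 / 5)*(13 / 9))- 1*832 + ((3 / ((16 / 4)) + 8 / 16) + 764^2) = 874300943 / 1500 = 582867.30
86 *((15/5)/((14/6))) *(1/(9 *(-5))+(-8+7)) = -3956/35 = -113.03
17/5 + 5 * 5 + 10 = 192/5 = 38.40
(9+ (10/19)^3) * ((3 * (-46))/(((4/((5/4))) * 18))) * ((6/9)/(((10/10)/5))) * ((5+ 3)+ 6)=-252492275/246924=-1022.55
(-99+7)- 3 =-95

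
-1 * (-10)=10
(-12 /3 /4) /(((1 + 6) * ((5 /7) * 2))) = -1 /10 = -0.10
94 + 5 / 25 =471 / 5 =94.20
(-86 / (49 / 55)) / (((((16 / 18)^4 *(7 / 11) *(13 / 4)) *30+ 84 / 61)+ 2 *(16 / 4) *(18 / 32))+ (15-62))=13882332420 / 343464961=40.42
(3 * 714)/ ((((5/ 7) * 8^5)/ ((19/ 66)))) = 0.03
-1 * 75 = -75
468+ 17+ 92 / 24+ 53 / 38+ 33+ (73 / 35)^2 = 36838153 / 69825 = 527.58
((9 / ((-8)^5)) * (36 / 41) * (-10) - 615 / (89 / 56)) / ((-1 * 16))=5783679795 / 239140864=24.19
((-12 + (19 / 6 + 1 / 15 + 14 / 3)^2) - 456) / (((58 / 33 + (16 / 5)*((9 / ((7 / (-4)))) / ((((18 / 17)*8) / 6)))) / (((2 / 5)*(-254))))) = -4162.60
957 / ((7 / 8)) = 7656 / 7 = 1093.71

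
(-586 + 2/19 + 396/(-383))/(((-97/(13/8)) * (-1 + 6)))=1388101/705869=1.97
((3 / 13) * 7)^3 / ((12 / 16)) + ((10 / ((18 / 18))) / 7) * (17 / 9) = 1151414 / 138411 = 8.32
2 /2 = 1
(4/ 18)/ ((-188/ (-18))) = 0.02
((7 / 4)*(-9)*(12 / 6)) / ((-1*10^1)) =63 / 20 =3.15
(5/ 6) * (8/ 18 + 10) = 235/ 27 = 8.70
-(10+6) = -16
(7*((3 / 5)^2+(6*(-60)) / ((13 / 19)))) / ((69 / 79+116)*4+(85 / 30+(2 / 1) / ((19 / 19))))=-566989794 / 72761975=-7.79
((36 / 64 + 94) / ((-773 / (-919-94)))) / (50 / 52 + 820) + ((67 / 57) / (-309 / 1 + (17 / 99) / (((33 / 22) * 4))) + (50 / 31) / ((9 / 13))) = 106026398780838631 / 42806220850727640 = 2.48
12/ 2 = 6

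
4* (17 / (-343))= -68 / 343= -0.20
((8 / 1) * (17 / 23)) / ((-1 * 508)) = -34 / 2921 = -0.01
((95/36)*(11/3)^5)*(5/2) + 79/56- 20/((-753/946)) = 33806223607/7685118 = 4398.92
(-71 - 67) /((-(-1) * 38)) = -69 /19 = -3.63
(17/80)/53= 17/4240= 0.00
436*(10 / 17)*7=30520 / 17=1795.29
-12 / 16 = -3 / 4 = -0.75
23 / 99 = 0.23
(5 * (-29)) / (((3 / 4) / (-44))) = 25520 / 3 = 8506.67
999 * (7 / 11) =6993 / 11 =635.73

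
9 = 9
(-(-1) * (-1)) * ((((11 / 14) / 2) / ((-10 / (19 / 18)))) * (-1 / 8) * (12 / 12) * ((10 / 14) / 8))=-209 / 451584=-0.00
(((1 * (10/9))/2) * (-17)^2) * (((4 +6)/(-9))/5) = -2890/81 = -35.68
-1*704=-704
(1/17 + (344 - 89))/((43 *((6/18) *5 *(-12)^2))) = 271/10965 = 0.02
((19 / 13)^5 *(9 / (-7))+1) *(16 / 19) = -314973440 / 49381969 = -6.38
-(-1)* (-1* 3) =-3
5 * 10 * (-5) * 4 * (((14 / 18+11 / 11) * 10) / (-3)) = 160000 / 27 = 5925.93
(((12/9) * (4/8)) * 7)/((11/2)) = 28/33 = 0.85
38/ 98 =19/ 49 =0.39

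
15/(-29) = -15/29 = -0.52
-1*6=-6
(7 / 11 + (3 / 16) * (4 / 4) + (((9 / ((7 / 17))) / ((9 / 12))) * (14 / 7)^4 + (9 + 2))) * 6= 1767093 / 616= 2868.66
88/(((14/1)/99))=622.29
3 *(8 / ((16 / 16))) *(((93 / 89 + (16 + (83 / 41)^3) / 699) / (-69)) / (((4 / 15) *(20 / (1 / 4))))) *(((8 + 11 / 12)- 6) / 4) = -81014149895 / 6311412455232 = -0.01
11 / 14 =0.79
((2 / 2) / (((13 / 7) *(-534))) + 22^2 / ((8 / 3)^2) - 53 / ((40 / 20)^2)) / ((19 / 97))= 295269067 / 1055184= 279.83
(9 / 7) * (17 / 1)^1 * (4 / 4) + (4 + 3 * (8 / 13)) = 2521 / 91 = 27.70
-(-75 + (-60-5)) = 140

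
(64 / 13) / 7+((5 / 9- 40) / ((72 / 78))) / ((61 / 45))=-2052977 / 66612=-30.82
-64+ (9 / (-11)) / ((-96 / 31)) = -22435 / 352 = -63.74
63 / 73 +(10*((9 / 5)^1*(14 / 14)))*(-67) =-87975 / 73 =-1205.14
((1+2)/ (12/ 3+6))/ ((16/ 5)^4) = 0.00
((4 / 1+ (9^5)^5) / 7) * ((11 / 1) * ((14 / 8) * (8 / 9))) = 15793755729220756952945566 / 9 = 1754861747691195216993952.00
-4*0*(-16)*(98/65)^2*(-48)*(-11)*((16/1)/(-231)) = 0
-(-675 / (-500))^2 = -729 / 400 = -1.82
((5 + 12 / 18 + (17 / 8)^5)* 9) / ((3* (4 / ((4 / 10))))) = 4816627 / 327680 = 14.70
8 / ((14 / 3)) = 1.71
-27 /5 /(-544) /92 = 27 /250240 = 0.00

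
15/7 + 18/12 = 51/14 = 3.64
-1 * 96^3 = -884736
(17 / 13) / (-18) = -17 / 234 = -0.07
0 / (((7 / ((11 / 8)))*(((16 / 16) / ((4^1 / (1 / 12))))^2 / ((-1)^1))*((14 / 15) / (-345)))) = 0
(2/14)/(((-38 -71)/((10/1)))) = -10/763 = -0.01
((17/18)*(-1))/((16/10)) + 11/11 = 59/144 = 0.41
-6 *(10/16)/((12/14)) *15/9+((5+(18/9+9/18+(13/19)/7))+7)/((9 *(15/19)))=-39593/7560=-5.24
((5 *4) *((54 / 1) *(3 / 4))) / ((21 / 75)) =20250 / 7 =2892.86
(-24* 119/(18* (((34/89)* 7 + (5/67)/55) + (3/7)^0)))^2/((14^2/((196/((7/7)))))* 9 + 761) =791258132357/326944258560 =2.42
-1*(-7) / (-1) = -7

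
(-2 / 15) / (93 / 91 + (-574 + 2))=182 / 779385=0.00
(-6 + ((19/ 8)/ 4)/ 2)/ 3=-365/ 192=-1.90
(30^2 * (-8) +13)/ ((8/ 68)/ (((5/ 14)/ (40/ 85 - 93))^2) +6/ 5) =-882743275/ 970084358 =-0.91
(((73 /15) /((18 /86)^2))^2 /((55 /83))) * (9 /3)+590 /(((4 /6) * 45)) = 55892.88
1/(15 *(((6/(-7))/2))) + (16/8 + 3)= 218/45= 4.84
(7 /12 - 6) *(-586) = 19045 /6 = 3174.17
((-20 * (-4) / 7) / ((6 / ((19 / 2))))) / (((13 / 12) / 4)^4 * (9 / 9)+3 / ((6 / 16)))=672399360 / 297471223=2.26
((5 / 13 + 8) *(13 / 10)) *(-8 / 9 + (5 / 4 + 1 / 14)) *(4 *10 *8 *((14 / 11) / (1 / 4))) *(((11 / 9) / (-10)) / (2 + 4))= -190096 / 1215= -156.46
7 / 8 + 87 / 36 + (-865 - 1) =-20705 / 24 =-862.71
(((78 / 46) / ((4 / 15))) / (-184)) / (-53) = 585 / 897184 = 0.00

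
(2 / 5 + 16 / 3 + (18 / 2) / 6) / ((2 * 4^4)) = 217 / 15360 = 0.01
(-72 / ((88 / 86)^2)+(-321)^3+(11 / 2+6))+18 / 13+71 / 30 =-1560866562877 / 47190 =-33076214.51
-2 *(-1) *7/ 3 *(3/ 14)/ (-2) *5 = -5/ 2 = -2.50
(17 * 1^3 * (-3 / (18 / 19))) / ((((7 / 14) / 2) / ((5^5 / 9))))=-74768.52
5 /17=0.29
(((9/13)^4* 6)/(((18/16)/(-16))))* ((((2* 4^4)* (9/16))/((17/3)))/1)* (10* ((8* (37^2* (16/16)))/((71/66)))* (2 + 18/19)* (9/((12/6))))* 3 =-2643392521552527360/654989413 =-4035779005.11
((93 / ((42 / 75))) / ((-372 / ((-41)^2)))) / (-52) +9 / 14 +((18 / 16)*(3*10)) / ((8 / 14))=30841 / 416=74.14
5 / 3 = 1.67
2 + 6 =8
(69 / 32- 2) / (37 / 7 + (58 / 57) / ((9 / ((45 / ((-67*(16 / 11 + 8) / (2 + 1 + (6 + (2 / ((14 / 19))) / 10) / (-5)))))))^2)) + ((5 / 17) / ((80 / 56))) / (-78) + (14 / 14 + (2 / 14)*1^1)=354259491505879 / 302843519519268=1.17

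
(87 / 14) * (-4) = -174 / 7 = -24.86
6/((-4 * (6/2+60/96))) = -12/29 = -0.41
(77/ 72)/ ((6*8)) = 77/ 3456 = 0.02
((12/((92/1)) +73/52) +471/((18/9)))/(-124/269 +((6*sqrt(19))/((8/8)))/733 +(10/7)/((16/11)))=1501185384141871694/3285243692444025 - 23577455441895712*sqrt(19)/3285243692444025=425.67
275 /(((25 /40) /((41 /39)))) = 18040 /39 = 462.56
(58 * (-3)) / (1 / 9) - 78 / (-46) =-35979 / 23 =-1564.30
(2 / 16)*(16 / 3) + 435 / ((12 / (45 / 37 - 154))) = -2458759 / 444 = -5537.75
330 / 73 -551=-546.48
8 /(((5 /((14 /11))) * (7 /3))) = 48 /55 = 0.87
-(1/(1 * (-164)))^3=1/4410944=0.00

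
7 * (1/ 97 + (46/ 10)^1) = 32.27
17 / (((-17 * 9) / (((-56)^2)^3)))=-30840979456 / 9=-3426775495.11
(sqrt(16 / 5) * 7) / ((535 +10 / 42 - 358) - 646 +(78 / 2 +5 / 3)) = -294 * sqrt(5) / 22475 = -0.03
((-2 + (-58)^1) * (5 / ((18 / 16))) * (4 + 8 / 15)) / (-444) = 2720 / 999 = 2.72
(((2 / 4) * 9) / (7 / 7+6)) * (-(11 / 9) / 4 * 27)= -297 / 56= -5.30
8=8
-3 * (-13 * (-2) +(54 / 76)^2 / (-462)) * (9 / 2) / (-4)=156101391 / 1779008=87.75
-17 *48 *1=-816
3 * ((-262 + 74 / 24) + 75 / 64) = -49487 / 64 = -773.23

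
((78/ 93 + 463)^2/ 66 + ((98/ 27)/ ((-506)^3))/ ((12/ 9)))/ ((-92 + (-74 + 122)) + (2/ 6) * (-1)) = -7305290447225399/ 99352278057648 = -73.53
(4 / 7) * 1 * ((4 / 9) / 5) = 16 / 315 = 0.05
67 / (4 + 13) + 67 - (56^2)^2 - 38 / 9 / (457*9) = -6188695511488 / 629289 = -9834425.06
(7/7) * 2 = 2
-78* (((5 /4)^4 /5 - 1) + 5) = -44811 /128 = -350.09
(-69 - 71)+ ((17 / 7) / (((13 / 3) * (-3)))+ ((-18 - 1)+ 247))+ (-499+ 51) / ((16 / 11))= -20037 / 91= -220.19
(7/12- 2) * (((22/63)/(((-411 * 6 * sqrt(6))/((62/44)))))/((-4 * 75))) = -527 * sqrt(6)/3355732800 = -0.00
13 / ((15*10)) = 13 / 150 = 0.09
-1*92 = -92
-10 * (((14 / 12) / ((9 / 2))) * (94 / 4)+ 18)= -240.93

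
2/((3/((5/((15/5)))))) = 10/9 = 1.11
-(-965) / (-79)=-965 / 79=-12.22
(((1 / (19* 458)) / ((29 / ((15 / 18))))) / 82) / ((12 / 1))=5 / 1489921632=0.00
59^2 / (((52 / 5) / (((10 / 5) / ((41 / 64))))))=556960 / 533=1044.95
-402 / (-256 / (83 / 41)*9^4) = 5561 / 11477376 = 0.00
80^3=512000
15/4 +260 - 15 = 995/4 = 248.75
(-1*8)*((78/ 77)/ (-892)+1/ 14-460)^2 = -498958111097672/ 294843241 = -1692282.68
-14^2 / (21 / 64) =-1792 / 3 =-597.33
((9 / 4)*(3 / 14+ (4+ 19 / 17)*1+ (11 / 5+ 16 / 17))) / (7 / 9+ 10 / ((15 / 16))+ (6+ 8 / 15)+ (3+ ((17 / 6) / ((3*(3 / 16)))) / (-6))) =0.95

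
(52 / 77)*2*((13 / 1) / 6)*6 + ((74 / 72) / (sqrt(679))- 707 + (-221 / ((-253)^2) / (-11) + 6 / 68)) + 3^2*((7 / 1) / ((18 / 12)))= -647.31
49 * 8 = 392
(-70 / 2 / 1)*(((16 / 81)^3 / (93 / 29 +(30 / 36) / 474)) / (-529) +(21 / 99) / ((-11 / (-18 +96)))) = 52657414013128330 / 1000239852583917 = 52.64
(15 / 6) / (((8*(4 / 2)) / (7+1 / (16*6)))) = 1.10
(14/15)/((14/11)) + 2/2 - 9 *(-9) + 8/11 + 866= 156661/165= 949.46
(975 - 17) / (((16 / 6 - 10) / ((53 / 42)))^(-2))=90879712 / 2809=32353.05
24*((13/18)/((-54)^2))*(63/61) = 0.01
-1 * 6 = -6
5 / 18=0.28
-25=-25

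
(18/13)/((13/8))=144/169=0.85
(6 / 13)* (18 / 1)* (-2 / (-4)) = 4.15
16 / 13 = 1.23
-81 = -81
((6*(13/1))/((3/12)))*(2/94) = 312/47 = 6.64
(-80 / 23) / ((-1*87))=80 / 2001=0.04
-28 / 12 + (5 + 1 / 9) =25 / 9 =2.78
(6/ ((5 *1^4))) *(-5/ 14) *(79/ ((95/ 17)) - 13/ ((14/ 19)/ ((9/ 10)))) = 13899/ 18620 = 0.75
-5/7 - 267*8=-14957/7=-2136.71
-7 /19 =-0.37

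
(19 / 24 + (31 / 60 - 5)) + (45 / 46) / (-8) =-21053 / 5520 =-3.81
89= 89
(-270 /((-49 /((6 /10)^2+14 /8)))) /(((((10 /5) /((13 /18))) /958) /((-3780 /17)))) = -106425657 /119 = -894333.25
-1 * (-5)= 5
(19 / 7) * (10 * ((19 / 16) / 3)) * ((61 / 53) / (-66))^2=6716405 / 2055648672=0.00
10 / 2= 5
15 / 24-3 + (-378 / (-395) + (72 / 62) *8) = 771169 / 97960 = 7.87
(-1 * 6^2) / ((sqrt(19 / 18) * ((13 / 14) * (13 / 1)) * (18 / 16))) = -1344 * sqrt(38) / 3211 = -2.58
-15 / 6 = -2.50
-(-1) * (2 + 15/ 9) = 3.67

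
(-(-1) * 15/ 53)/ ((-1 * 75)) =-1/ 265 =-0.00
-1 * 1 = -1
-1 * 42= -42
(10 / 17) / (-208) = -5 / 1768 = -0.00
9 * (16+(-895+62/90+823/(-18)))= -83163/10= -8316.30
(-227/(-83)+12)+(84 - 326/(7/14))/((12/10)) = -458.60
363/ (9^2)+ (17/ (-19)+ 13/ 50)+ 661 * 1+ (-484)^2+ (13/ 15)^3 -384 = 10026478027/ 42750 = 234537.50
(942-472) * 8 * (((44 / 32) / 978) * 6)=5170 / 163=31.72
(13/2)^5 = 371293/32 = 11602.91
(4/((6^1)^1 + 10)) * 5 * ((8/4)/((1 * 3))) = 0.83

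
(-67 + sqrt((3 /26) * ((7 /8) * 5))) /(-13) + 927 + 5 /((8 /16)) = 12248 /13-sqrt(1365) /676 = 942.10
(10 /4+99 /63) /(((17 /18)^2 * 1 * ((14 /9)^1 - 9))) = -83106 /135541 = -0.61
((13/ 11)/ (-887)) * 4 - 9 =-87865/ 9757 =-9.01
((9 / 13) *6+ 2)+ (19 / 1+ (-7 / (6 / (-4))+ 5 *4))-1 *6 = 43.82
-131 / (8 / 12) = -393 / 2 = -196.50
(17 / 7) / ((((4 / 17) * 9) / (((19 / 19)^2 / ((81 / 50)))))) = 7225 / 10206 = 0.71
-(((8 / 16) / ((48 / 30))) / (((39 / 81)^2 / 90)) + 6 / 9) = -494779 / 4056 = -121.99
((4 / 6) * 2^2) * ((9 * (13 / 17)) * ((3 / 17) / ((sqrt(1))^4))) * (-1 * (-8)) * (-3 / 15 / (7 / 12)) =-89856 / 10115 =-8.88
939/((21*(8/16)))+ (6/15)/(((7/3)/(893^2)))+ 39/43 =136795.88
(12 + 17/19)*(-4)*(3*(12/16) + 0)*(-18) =39690/19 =2088.95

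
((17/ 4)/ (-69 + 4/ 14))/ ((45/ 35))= -0.05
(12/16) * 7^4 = 7203/4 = 1800.75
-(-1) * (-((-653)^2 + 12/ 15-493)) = -2129584/ 5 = -425916.80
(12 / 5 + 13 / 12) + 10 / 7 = 2063 / 420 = 4.91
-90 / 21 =-30 / 7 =-4.29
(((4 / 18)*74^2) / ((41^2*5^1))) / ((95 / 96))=350464 / 2395425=0.15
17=17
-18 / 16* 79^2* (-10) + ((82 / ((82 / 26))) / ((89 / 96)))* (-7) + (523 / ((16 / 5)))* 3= 100399473 / 1424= 70505.25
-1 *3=-3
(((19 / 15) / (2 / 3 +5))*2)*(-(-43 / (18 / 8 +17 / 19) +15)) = -12046 / 20315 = -0.59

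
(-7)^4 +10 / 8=9609 / 4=2402.25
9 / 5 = 1.80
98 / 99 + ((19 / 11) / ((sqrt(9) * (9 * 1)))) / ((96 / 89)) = 1.05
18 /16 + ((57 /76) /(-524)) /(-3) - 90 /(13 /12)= -2233013 /27248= -81.95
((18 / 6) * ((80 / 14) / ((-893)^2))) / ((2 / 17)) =1020 / 5582143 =0.00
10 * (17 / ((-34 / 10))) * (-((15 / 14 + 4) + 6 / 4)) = 2300 / 7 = 328.57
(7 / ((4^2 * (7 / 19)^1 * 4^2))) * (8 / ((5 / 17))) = 323 / 160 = 2.02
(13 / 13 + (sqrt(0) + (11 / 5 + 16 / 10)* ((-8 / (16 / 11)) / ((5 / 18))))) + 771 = 17419 / 25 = 696.76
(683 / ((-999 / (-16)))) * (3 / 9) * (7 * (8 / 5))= 611968 / 14985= 40.84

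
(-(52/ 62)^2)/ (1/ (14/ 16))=-1183/ 1922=-0.62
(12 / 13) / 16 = 3 / 52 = 0.06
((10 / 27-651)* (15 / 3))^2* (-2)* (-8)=123439795600 / 729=169327565.98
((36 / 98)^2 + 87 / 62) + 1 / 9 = 2209637 / 1339758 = 1.65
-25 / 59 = -0.42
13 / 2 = 6.50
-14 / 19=-0.74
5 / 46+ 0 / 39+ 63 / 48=1.42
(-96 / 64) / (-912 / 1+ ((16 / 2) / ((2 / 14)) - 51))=3 / 1814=0.00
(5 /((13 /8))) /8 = 5 /13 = 0.38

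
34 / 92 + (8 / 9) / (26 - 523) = 0.37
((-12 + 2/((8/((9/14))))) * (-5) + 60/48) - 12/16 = 3343/56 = 59.70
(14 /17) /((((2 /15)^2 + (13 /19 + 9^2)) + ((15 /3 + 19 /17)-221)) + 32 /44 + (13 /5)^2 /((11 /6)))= -0.01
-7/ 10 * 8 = -28/ 5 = -5.60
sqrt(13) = 3.61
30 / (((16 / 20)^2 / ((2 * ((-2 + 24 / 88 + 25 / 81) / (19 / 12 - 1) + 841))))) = 217922875 / 2772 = 78615.76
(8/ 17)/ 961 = 8/ 16337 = 0.00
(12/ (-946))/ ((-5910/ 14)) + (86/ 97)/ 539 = 3709072/ 2214446465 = 0.00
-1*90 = -90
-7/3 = -2.33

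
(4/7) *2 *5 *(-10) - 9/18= -807/14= -57.64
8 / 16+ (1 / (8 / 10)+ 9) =43 / 4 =10.75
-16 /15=-1.07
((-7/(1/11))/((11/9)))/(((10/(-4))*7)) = 18/5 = 3.60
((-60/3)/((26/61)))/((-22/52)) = 110.91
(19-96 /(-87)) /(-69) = -583 /2001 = -0.29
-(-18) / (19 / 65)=1170 / 19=61.58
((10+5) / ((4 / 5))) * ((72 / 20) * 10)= 675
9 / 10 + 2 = 29 / 10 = 2.90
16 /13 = 1.23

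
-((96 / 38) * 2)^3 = -884736 / 6859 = -128.99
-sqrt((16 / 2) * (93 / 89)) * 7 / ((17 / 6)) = -84 * sqrt(16554) / 1513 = -7.14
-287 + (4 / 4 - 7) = -293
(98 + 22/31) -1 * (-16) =3556/31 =114.71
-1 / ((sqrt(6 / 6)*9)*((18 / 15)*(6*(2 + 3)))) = -1 / 324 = -0.00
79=79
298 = 298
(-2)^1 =-2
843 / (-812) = -843 / 812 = -1.04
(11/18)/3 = 11/54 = 0.20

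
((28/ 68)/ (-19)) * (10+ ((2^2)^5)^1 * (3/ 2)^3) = -24262/ 323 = -75.11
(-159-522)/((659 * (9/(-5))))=1135/1977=0.57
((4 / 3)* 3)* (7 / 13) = 28 / 13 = 2.15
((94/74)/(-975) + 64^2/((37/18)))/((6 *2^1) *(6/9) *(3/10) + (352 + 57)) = 71884753/14841255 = 4.84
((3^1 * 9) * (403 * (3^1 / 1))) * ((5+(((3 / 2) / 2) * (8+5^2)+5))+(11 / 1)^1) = 5973669 / 4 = 1493417.25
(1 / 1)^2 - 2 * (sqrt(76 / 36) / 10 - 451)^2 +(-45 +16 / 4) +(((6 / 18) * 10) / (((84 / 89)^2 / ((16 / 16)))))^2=-1139332665972623 / 2800526400 +902 * sqrt(19) / 15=-406565.92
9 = 9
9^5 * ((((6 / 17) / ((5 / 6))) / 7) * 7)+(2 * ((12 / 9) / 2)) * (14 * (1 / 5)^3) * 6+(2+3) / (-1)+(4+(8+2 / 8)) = 212645641 / 8500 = 25017.13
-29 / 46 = -0.63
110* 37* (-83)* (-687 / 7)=232075470 / 7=33153638.57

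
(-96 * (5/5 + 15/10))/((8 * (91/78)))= -180/7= -25.71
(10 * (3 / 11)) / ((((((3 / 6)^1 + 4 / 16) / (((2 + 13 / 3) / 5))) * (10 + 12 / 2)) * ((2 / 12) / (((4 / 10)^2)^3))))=1216 / 171875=0.01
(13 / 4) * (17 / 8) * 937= 207077 / 32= 6471.16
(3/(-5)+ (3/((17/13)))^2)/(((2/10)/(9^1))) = 60642/289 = 209.83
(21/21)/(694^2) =1/481636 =0.00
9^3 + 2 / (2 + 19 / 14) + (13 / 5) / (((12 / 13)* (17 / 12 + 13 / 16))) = 18377457 / 25145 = 730.86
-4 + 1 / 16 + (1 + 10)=113 / 16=7.06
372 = 372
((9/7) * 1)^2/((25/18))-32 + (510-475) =5133/1225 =4.19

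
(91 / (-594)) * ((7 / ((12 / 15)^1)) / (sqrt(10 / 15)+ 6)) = -3185 / 13992+ 3185 * sqrt(6) / 251856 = -0.20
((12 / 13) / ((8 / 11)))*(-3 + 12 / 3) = 33 / 26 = 1.27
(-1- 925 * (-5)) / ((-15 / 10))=-9248 / 3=-3082.67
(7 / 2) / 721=1 / 206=0.00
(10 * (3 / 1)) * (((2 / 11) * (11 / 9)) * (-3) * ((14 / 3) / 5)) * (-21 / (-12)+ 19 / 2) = -210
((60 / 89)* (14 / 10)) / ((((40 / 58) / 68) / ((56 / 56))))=41412 / 445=93.06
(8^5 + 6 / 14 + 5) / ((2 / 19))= 311347.57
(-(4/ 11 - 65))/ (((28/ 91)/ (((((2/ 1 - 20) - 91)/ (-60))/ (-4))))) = -335829/ 3520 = -95.41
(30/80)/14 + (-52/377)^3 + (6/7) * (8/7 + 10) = 183086825/19120976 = 9.58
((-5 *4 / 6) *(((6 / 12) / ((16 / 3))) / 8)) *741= -3705 / 128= -28.95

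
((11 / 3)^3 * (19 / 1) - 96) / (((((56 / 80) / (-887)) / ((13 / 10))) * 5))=-261719107 / 945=-276951.44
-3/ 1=-3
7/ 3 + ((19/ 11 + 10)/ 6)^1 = 283/ 66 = 4.29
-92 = -92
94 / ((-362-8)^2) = 47 / 68450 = 0.00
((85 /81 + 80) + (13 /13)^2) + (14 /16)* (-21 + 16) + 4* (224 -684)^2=548517533 /648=846477.67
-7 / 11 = -0.64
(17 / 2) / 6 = 17 / 12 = 1.42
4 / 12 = 1 / 3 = 0.33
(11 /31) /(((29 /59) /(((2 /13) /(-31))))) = -1298 /362297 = -0.00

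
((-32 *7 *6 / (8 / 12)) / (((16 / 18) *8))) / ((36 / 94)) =-2961 / 4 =-740.25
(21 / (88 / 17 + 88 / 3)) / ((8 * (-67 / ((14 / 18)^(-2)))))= -12393 / 6603520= -0.00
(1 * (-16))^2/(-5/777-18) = -198912/13991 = -14.22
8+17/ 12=113/ 12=9.42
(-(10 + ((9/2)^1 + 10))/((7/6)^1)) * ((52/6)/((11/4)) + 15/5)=-1421/11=-129.18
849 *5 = 4245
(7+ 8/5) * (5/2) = 43/2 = 21.50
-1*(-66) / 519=22 / 173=0.13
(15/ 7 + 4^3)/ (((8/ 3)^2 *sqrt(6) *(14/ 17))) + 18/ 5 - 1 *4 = -2/ 5 + 23613 *sqrt(6)/ 12544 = 4.21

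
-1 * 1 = -1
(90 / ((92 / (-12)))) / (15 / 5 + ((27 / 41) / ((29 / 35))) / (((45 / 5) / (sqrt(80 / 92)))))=-42411630 / 10830361 + 2496900 * sqrt(115) / 249098303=-3.81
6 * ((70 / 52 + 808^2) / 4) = 50923497 / 52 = 979298.02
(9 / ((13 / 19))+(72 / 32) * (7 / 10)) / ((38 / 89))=681651 / 19760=34.50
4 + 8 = 12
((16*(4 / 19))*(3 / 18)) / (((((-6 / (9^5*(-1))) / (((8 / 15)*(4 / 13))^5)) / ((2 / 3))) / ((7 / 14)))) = 0.22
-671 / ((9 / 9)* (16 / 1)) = -671 / 16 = -41.94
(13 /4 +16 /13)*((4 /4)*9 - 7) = 233 /26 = 8.96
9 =9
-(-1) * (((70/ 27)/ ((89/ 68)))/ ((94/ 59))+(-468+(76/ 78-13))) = -702964027/ 1468233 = -478.78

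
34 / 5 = 6.80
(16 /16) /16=1 /16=0.06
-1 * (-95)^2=-9025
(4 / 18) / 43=2 / 387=0.01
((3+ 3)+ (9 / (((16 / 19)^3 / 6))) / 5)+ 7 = 318313 / 10240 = 31.09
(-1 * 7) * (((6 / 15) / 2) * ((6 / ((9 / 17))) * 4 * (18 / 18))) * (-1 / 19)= 3.34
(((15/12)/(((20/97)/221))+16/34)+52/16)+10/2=366801/272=1348.53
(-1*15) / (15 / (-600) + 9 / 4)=-6.74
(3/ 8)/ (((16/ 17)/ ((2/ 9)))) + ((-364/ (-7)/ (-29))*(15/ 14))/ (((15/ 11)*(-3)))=0.56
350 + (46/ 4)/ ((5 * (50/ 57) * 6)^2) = 175008303/ 500000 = 350.02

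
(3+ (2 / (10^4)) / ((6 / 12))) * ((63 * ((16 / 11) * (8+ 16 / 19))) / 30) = 52927056 / 653125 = 81.04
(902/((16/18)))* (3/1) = 12177/4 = 3044.25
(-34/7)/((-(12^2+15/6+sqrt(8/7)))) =19924/600911 - 272*sqrt(14)/4206377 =0.03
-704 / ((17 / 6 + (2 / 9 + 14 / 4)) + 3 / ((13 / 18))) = -82368 / 1253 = -65.74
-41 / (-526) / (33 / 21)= 287 / 5786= 0.05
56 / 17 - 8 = -80 / 17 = -4.71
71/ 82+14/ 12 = 250/ 123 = 2.03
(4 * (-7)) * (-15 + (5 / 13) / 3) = 16240 / 39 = 416.41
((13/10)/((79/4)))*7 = 182/395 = 0.46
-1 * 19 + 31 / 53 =-18.42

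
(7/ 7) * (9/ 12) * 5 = 15/ 4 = 3.75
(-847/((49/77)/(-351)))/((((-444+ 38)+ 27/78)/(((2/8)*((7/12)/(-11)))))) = 1288287/84376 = 15.27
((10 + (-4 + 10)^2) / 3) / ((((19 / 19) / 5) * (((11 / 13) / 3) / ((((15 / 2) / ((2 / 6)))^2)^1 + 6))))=3063255 / 22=139238.86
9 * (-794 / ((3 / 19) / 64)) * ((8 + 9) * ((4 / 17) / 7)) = -11586048 / 7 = -1655149.71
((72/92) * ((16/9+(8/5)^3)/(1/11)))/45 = 145376/129375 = 1.12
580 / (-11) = -580 / 11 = -52.73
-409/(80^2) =-409/6400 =-0.06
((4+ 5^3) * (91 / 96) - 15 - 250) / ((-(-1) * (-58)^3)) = 4567 / 6243584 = 0.00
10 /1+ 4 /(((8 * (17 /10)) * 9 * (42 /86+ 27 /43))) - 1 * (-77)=639143 /7344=87.03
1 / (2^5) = 1 / 32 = 0.03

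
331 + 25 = 356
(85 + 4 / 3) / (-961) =-0.09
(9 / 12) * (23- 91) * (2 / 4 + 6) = -663 / 2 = -331.50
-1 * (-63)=63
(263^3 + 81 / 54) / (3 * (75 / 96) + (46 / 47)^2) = 1285917111568 / 233387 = 5509806.08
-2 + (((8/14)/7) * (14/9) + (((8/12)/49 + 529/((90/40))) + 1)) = 234.25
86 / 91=0.95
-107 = -107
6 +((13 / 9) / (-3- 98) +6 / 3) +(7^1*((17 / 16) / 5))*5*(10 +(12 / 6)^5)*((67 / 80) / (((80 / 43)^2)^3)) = 14.29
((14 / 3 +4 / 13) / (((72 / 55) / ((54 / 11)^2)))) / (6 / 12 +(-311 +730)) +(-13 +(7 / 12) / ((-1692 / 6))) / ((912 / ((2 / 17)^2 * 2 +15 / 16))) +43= 73972503539317543 / 1712146870646784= 43.20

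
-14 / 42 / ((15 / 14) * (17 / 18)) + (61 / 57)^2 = 225313 / 276165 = 0.82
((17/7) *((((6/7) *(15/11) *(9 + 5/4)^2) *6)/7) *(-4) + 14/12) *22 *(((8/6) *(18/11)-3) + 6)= -439298221/3773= -116432.08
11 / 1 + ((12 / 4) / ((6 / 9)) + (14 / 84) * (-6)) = 14.50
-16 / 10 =-8 / 5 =-1.60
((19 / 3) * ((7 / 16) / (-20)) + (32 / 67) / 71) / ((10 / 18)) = -1805883 / 7611200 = -0.24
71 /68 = 1.04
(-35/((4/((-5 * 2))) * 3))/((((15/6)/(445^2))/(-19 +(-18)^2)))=2113916875/3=704638958.33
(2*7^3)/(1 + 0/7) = 686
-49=-49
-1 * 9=-9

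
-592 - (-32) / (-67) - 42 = -42510 / 67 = -634.48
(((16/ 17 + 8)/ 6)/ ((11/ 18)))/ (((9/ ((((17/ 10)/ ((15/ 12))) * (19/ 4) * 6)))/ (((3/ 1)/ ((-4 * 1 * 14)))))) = -1083/ 1925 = -0.56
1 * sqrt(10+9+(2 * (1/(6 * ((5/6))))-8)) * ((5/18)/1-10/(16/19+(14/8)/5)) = -4409 * sqrt(285)/2718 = -27.39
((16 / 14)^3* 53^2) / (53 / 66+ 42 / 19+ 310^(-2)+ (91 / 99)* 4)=259976374732800 / 414814709533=626.73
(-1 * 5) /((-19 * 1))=5 /19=0.26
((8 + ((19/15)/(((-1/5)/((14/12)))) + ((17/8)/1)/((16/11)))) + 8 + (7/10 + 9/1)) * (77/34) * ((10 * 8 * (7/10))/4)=61385093/97920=626.89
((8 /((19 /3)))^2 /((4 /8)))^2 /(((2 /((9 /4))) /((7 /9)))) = 8.91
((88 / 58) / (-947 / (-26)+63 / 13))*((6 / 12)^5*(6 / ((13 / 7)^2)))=1617 / 809042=0.00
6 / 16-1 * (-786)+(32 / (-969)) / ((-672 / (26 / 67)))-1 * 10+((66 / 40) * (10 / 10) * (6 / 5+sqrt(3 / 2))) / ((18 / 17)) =187 * sqrt(6) / 240+212209205767 / 272676600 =780.15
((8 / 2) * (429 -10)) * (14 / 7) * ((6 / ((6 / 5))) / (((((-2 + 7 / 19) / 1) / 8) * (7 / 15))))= -176095.85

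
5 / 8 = 0.62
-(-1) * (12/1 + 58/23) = 334/23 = 14.52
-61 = -61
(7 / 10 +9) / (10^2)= 97 / 1000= 0.10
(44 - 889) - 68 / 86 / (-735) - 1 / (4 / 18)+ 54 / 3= -52559047 / 63210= -831.50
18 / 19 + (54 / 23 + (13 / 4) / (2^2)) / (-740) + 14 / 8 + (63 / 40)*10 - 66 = -246063217 / 5174080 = -47.56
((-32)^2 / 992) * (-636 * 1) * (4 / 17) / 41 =-81408 / 21607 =-3.77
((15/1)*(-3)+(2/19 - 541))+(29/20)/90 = -20037049/34200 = -585.88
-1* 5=-5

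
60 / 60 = 1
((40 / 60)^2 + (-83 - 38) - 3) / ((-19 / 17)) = 18904 / 171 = 110.55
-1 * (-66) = 66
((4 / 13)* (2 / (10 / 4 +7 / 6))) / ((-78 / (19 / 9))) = -76 / 16731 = -0.00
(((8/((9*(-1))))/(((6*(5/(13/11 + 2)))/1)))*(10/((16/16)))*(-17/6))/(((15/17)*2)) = 1.51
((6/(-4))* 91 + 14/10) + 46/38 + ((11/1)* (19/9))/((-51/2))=-134.80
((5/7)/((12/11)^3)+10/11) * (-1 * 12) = -194165/11088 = -17.51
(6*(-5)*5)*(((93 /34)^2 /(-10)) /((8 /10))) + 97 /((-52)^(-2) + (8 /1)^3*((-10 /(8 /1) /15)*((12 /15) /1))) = 137.44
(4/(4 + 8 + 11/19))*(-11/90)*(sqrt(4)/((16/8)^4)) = -209/43020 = -0.00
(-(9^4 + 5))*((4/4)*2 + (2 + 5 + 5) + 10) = -157584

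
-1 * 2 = -2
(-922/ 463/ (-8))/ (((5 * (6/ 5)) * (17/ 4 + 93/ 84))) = 3227/ 416700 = 0.01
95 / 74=1.28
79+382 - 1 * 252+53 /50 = 10503 /50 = 210.06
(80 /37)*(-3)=-240 /37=-6.49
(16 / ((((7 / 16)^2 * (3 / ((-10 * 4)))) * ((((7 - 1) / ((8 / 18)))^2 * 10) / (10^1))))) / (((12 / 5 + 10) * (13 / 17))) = -27852800 / 43186689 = -0.64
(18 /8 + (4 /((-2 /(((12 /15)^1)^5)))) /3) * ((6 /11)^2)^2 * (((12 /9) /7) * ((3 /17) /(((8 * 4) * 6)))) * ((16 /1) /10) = 1371294 /27223109375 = 0.00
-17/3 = -5.67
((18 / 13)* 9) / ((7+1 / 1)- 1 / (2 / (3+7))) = 54 / 13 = 4.15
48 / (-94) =-24 / 47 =-0.51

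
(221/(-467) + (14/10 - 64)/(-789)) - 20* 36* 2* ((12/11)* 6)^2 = -13752895588954/222920115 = -61694.28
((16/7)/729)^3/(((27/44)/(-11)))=-1982464/3587901148629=-0.00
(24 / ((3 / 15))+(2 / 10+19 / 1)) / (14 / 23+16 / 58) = 232116 / 1475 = 157.37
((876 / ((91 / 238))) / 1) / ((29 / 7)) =208488 / 377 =553.02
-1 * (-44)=44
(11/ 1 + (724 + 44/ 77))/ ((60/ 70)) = 5149/ 6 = 858.17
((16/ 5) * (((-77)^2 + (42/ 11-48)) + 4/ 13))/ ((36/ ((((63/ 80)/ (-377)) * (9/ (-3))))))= 17673033/ 5391100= 3.28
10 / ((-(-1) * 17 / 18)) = 180 / 17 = 10.59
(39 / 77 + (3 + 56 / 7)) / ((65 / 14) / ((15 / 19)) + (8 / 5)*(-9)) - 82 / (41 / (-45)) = 88.65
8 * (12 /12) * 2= 16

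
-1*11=-11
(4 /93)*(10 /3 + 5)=0.36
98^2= 9604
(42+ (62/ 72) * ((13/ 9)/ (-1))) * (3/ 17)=13205/ 1836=7.19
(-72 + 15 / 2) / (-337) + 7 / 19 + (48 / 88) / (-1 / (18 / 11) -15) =0.52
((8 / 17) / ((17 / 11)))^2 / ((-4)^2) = 484 / 83521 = 0.01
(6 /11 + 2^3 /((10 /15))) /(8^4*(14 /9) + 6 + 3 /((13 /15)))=16146 /8212369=0.00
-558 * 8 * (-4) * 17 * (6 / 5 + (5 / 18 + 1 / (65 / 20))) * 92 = 3241058432 / 65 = 49862437.42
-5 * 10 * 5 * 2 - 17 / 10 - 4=-505.70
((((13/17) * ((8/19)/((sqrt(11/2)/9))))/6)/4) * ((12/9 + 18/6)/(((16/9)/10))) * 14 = 53235 * sqrt(22)/14212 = 17.57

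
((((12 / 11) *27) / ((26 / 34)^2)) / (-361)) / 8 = -23409 / 1342198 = -0.02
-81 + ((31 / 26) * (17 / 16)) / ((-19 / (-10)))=-317477 / 3952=-80.33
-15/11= -1.36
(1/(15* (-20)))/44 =-1/13200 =-0.00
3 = 3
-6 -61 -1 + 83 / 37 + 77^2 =216940 / 37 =5863.24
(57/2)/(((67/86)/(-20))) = -731.64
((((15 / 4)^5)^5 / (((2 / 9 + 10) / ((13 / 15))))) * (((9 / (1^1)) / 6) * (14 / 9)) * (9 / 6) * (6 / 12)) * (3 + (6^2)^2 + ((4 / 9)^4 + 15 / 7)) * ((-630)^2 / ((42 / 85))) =1801245345588920702375471591949462890625 / 51791395714760704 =34778853142116815857218.06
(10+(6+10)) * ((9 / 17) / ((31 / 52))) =12168 / 527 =23.09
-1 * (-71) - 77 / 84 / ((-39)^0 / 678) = -1101 / 2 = -550.50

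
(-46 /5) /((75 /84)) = -1288 /125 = -10.30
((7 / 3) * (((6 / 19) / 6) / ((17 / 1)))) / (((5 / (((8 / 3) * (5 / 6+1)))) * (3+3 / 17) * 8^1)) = 77 / 277020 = 0.00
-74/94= -37/47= -0.79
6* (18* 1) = 108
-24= -24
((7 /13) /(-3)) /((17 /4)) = -0.04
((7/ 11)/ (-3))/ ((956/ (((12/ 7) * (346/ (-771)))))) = 346/ 2026959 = 0.00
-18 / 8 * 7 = -63 / 4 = -15.75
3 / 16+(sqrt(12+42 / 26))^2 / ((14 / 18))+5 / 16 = 3277 / 182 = 18.01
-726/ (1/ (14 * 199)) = -2022636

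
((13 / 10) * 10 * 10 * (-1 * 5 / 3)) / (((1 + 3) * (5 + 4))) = -325 / 54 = -6.02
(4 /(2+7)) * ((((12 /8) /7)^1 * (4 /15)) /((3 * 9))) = 8 /8505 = 0.00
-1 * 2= -2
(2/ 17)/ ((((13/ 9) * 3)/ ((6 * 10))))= 360/ 221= 1.63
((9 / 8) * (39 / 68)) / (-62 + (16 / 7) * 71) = 7 / 1088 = 0.01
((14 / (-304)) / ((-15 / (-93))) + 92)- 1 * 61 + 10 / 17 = 31.30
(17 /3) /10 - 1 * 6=-163 /30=-5.43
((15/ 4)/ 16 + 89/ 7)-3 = 4457/ 448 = 9.95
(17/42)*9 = 51/14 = 3.64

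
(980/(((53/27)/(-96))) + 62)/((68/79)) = -55608.50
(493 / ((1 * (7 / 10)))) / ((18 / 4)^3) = 39440 / 5103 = 7.73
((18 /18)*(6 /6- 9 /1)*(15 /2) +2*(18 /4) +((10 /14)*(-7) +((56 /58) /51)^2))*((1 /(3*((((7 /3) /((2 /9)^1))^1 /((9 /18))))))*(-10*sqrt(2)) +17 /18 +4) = -5451068084 /19686969 +174994160*sqrt(2) /19686969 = -264.32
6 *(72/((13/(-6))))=-2592/13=-199.38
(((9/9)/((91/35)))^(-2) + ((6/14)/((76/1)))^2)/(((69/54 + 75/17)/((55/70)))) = 80500045923/86230337200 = 0.93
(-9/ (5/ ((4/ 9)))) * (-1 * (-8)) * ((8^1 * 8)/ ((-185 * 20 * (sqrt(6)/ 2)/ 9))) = 1536 * sqrt(6)/ 4625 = 0.81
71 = 71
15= 15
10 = 10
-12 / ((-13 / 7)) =84 / 13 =6.46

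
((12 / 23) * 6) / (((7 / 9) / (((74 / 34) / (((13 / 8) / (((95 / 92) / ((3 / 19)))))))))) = 28851120 / 818363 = 35.25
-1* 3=-3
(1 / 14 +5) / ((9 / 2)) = 71 / 63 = 1.13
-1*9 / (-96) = 3 / 32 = 0.09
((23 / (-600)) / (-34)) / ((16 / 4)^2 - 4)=23 / 244800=0.00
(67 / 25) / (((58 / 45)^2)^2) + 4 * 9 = 418383531 / 11316496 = 36.97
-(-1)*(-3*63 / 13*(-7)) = 1323 / 13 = 101.77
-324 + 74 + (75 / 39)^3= -242.89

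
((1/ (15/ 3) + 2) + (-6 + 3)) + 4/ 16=-11/ 20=-0.55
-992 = -992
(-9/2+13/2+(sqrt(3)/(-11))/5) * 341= 682 -31 * sqrt(3)/5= 671.26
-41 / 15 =-2.73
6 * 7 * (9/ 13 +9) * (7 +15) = 116424/ 13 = 8955.69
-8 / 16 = -0.50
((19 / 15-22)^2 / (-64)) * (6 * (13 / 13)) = -96721 / 2400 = -40.30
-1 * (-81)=81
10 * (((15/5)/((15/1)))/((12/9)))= 3/2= 1.50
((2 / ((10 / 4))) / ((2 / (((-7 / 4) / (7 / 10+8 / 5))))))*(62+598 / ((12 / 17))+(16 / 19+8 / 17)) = -12351563 / 44574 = -277.10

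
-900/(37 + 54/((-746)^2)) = -250432200/10295573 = -24.32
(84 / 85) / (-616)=-3 / 1870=-0.00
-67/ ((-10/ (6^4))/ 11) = 477576/ 5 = 95515.20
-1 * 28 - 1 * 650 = -678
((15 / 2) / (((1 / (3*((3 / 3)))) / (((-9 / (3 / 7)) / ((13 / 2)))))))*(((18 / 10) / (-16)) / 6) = 567 / 416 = 1.36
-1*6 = -6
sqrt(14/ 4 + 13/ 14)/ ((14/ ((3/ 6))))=0.08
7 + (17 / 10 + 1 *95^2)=90337 / 10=9033.70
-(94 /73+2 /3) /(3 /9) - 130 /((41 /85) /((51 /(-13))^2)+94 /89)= -195889233038 /1562102983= -125.40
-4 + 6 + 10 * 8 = 82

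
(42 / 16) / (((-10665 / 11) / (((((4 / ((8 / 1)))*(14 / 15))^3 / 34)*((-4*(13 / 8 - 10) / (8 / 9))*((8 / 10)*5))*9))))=-0.01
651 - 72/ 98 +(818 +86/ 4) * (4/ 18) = 369038/ 441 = 836.82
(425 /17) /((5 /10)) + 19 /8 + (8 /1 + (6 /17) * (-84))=4179 /136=30.73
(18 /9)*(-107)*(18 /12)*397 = -127437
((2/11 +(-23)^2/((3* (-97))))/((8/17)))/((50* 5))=-89029/6402000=-0.01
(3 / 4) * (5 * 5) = 18.75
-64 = -64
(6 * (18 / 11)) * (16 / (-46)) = -864 / 253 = -3.42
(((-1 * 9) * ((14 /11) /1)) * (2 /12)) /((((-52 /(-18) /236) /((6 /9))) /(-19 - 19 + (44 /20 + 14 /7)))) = 193284 /55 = 3514.25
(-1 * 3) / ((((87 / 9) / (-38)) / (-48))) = -16416 / 29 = -566.07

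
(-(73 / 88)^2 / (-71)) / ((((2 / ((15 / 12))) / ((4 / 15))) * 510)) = 5329 / 1682461440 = 0.00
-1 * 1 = -1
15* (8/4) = 30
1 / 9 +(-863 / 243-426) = -104354 / 243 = -429.44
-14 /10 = -7 /5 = -1.40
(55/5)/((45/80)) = 176/9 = 19.56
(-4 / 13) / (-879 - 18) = 4 / 11661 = 0.00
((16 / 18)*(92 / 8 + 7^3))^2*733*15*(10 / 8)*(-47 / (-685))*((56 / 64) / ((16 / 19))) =11516378982115 / 118368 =97293009.78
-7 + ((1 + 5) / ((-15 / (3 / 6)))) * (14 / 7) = -37 / 5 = -7.40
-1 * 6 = -6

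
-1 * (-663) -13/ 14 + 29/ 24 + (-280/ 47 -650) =57817/ 7896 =7.32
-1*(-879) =879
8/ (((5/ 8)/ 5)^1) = 64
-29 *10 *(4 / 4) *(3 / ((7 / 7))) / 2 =-435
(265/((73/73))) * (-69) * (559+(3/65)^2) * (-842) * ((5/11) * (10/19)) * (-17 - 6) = -47355679569.72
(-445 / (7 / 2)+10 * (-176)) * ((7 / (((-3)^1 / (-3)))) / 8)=-6605 / 4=-1651.25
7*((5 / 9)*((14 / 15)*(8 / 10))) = 392 / 135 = 2.90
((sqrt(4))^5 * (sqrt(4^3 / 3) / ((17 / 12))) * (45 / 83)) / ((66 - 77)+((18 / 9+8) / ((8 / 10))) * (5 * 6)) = 11520 * sqrt(3) / 128401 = 0.16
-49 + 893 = 844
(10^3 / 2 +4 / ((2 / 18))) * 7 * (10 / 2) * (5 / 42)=6700 / 3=2233.33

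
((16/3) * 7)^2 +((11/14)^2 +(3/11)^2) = 297641149/213444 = 1394.47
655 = 655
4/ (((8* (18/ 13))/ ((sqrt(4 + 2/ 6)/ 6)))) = 13* sqrt(39)/ 648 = 0.13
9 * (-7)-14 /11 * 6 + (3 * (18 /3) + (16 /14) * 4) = -3701 /77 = -48.06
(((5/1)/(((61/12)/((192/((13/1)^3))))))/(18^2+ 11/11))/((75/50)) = 1536/8711105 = 0.00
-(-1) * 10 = 10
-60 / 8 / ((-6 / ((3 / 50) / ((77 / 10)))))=3 / 308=0.01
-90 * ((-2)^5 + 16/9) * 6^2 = 97920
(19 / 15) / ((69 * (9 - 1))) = 19 / 8280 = 0.00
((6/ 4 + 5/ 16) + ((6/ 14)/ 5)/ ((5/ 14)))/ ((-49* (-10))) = 821/ 196000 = 0.00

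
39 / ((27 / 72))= 104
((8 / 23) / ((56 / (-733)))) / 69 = -733 / 11109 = -0.07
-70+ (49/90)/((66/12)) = -34601/495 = -69.90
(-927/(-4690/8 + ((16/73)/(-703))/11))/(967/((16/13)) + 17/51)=100473569856/49944656757701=0.00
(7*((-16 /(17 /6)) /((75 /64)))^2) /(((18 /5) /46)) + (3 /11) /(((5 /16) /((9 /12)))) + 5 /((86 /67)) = 2081.54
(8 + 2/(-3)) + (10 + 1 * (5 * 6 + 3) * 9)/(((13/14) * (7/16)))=29758/39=763.03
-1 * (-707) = 707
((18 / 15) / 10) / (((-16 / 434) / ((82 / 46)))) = -26691 / 4600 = -5.80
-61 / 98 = -0.62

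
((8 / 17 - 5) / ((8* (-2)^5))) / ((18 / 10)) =385 / 39168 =0.01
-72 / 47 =-1.53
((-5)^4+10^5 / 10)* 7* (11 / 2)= 818125 / 2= 409062.50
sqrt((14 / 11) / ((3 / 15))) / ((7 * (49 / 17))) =17 * sqrt(770) / 3773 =0.13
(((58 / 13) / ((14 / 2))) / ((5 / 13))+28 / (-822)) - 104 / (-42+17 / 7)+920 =3682813076 / 3984645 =924.25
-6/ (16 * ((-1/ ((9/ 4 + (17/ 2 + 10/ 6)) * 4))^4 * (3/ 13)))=-6407497213/ 648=-9888112.98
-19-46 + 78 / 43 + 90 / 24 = -10223 / 172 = -59.44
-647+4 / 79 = -51109 / 79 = -646.95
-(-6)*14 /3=28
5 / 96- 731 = -70171 / 96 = -730.95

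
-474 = -474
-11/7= -1.57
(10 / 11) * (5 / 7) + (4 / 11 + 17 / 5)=1699 / 385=4.41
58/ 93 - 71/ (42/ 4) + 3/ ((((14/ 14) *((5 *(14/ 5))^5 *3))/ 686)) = -149153/ 24304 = -6.14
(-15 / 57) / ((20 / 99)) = -1.30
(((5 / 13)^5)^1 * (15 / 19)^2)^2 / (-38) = -0.00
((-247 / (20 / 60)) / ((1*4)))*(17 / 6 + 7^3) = -512525 / 8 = -64065.62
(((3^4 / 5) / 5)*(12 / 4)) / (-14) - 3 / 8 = -1497 / 1400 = -1.07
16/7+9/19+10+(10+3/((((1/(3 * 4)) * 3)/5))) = 11007/133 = 82.76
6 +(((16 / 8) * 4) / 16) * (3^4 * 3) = 255 / 2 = 127.50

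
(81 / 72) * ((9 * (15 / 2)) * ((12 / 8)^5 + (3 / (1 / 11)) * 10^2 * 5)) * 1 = 1253545.40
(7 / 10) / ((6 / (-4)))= -7 / 15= -0.47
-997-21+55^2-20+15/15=1988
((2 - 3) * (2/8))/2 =-1/8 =-0.12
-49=-49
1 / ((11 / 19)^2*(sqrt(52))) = 0.41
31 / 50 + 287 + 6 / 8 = 288.37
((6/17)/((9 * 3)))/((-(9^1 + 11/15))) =-5/3723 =-0.00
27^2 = 729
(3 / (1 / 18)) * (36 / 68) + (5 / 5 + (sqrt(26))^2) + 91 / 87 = 83762 / 1479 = 56.63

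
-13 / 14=-0.93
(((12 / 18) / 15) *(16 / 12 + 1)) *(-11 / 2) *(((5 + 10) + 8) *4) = -7084 / 135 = -52.47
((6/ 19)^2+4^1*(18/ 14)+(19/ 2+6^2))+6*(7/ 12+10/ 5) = 167395/ 2527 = 66.24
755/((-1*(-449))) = 755/449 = 1.68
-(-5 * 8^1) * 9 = 360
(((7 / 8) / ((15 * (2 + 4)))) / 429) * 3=7 / 102960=0.00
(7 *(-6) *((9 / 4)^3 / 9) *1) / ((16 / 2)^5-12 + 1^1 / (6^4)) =-137781 / 84903554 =-0.00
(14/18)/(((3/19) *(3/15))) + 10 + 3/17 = 15976/459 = 34.81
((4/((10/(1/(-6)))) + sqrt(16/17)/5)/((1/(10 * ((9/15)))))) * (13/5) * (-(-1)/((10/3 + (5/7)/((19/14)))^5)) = -7821996741/6442040000000 + 23465990223 * sqrt(17)/27378670000000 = 0.00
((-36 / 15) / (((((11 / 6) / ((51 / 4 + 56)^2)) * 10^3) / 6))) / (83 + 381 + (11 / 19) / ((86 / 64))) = -26961 / 337280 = -0.08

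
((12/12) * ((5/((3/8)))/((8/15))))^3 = 15625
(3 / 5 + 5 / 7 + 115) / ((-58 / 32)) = -65136 / 1015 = -64.17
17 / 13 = 1.31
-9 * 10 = -90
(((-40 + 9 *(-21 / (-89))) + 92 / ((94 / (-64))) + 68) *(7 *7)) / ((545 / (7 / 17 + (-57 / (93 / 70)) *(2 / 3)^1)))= 297027470929 / 3604261035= 82.41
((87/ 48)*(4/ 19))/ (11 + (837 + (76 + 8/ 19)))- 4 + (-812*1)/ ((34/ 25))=-601.06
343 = 343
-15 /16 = -0.94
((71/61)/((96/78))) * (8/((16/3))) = 2769/1952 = 1.42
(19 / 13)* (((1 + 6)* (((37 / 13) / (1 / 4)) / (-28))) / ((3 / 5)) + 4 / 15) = -5529 / 845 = -6.54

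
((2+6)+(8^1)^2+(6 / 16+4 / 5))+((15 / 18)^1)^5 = 2860669 / 38880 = 73.58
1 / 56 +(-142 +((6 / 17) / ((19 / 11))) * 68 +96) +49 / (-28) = -36003 / 1064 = -33.84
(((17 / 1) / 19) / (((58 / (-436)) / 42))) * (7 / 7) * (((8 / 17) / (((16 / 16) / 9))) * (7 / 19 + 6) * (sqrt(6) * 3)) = -239301216 * sqrt(6) / 10469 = -55990.63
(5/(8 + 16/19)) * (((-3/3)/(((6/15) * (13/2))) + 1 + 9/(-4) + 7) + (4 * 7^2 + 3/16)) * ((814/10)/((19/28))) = 17062661/1248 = 13672.00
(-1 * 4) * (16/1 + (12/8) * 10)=-124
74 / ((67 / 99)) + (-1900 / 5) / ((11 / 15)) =-301314 / 737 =-408.84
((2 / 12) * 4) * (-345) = -230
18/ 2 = 9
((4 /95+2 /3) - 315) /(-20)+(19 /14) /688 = 215718859 /13725600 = 15.72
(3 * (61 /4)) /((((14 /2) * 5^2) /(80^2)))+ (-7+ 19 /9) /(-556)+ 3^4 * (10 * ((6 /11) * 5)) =373964779 /96327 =3882.24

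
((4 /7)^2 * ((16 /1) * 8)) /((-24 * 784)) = -16 /7203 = -0.00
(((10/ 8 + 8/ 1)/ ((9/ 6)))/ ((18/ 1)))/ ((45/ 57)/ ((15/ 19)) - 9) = -0.04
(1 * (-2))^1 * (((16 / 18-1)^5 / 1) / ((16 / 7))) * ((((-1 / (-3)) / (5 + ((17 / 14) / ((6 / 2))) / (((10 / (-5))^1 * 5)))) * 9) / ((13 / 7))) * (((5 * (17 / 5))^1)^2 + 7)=253820 / 177665319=0.00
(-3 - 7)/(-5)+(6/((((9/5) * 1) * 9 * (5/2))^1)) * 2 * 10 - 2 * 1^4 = 80/27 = 2.96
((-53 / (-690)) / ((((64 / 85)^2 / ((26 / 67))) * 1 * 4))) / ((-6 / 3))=-995605 / 151486464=-0.01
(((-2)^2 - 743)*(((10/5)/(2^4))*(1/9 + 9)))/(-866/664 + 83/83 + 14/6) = -2514817/6063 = -414.78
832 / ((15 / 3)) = 832 / 5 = 166.40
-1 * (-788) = 788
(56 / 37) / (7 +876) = 56 / 32671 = 0.00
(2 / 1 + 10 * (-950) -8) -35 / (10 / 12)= -9548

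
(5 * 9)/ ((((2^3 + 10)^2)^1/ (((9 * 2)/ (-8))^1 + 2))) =-5/ 144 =-0.03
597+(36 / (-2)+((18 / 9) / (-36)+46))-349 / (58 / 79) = 39041 / 261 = 149.58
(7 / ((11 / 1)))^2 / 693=7 / 11979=0.00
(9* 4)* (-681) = -24516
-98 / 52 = -49 / 26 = -1.88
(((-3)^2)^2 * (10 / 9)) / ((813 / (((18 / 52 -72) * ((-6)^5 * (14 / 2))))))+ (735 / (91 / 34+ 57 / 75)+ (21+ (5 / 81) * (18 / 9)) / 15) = 431978.63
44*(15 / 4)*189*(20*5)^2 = 311850000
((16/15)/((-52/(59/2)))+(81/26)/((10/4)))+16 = 649/39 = 16.64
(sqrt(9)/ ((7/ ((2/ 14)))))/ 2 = 3/ 98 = 0.03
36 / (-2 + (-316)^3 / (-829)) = 0.00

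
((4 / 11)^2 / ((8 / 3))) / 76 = 3 / 4598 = 0.00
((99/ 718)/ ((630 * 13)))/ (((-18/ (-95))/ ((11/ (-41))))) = -2299/ 96438888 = -0.00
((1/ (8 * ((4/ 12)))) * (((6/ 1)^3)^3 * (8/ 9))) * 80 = 268738560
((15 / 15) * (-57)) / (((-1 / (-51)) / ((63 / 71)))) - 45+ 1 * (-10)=-187046 / 71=-2634.45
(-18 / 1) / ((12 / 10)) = -15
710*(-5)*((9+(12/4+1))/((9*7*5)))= -9230/63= -146.51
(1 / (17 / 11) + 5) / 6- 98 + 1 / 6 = -9883 / 102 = -96.89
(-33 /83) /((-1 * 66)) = 0.01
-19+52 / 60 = -272 / 15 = -18.13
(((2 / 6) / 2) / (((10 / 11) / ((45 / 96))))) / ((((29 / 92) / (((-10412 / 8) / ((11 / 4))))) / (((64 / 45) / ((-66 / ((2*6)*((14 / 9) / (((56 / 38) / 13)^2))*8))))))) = 32310.39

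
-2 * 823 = -1646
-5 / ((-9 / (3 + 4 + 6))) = 65 / 9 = 7.22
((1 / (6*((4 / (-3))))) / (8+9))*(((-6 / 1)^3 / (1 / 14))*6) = 2268 / 17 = 133.41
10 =10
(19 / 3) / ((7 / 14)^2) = 76 / 3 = 25.33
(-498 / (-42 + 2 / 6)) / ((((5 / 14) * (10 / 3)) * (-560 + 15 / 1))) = -31374 / 1703125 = -0.02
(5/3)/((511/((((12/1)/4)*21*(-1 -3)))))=-60/73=-0.82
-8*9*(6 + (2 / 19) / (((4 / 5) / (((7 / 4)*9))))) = -11043 / 19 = -581.21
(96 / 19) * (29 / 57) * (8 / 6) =3712 / 1083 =3.43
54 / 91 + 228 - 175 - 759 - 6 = -711.41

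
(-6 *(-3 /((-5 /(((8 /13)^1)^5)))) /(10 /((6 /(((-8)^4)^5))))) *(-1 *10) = 27 /16329638832473374720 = 0.00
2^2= 4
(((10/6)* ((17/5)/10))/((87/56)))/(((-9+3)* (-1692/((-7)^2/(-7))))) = -833/3312090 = -0.00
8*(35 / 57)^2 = 9800 / 3249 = 3.02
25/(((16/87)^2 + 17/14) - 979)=-0.03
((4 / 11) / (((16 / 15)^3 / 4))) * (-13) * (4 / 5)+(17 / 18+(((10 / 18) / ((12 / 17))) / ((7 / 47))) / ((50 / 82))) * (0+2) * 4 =64.42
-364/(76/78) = -7098/19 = -373.58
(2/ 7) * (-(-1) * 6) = 12/ 7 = 1.71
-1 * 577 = -577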